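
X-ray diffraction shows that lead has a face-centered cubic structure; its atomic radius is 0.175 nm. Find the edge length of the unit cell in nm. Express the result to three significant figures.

In an FCC lattice, atoms touch along the face diagonal, so √2·a = 4r.
a = 4r/√2 = 4 × 0.175 / 1.4142 = 0.495 nm.

0.495 nm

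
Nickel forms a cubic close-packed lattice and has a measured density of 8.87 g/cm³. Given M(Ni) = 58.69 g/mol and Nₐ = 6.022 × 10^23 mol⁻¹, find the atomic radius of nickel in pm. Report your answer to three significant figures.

For an FCC cell (Z = 4), a³ = Z·M/(N_A·ρ) = 4 × 58.69 / (6.022 × 10²³ × 8.870) = 4.395 × 10^-23 cm³, so a = 3.529 × 10^-8 cm = 352.9 pm.
Atoms touch along the face diagonal, so √2·a = 4r, so r = 0.3536 × a = 125 pm.

125 pm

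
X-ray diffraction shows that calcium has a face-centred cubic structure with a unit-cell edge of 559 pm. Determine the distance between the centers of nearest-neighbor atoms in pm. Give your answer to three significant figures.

In an FCC structure, atoms touch along the face diagonal, so √2·a = 4r; the nearest-neighbor distance equals 2r = 0.7071·a.
d = 0.7071 × 559 = 395 pm.

395 pm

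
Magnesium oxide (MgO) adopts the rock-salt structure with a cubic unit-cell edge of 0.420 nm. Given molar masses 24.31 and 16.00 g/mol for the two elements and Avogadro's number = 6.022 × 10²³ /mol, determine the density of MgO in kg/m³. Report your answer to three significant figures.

The rock-salt structure contains Z = 4 formula units per cell; M(MgO) = 24.31 + 16.00 = 40.31 g/mol.
a³ = (4.200 × 10^-8 cm)³ = 7.409 × 10^-23 cm³.
ρ = 4 × 40.31 / (6.022 × 10²³ × 7.409 × 10^-23) = 3.614 g/cm³ = 3610 kg/m³.

3610 kg/m³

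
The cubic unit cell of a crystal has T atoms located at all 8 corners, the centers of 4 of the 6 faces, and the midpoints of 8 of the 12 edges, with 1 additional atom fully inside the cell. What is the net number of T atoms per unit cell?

Corner atoms are shared by 8 cells (1/8 each), face atoms by 2 (1/2 each), edge atoms by 4 (1/4 each), interior atoms are unshared.
Net atoms = 8 × 1/8 + 4 × 1/2 + 8 × 1/4 + 1 = 1 + 2 + 2 + 1 = 6.

6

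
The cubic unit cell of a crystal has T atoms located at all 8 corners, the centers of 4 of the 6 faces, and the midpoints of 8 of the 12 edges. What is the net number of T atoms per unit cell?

5

Corner atoms are shared by 8 cells (1/8 each), face atoms by 2 (1/2 each), edge atoms by 4 (1/4 each).
Net atoms = 8 × 1/8 + 4 × 1/2 + 8 × 1/4 = 1 + 2 + 2 = 5.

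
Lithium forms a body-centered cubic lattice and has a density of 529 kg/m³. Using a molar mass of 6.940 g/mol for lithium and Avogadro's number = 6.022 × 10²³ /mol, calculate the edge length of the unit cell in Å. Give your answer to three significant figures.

3.52 Å

With Z = 2 atoms per BCC cell, a³ = Z·M/(N_A·ρ) = 2 × 6.940 / (6.022 × 10²³ × 0.5290 g/cm³) = 4.357 × 10^-23 cm³.
a = (4.357 × 10^-23)^(1/3) = 3.519 × 10^-8 cm = 3.52 Å.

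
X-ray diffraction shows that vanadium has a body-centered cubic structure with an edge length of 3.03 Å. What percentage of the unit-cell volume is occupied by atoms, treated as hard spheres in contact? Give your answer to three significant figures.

In a BCC lattice atoms touch along the body diagonal, so √3·a = 4r, so r = 0.4330a = 1.312 Å.
Packing fraction = Z·(4/3)πr³ / a³ = 2 × (4/3)π × (1.312)³ / (3.03)³ = 0.6802 = 68.0%.

68.0%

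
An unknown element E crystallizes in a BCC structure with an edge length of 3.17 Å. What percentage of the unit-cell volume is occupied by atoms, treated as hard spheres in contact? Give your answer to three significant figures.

In a BCC lattice atoms touch along the body diagonal, so √3·a = 4r, so r = 0.4330a = 1.373 Å.
Packing fraction = Z·(4/3)πr³ / a³ = 2 × (4/3)π × (1.373)³ / (3.17)³ = 0.6802 = 68.0%.

68.0%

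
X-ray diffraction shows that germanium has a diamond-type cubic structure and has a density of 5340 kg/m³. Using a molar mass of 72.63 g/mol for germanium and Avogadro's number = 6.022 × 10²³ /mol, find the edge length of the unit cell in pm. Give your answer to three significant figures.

565 pm

With Z = 8 atoms per diamond cubic cell, a³ = Z·M/(N_A·ρ) = 8 × 72.63 / (6.022 × 10²³ × 5.340 g/cm³) = 1.807 × 10^-22 cm³.
a = (1.807 × 10^-22)^(1/3) = 5.653 × 10^-8 cm = 565 pm.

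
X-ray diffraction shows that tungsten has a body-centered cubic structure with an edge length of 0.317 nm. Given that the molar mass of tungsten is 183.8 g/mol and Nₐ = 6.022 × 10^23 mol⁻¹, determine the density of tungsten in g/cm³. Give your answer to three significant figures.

19.2 g/cm³

A BCC unit cell contains Z = 2 atoms.
Cell volume: a³ = (0.317 nm)³ = (3.170 × 10^-8 cm)³ = 3.186 × 10^-23 cm³.
ρ = Z·M/(N_A·a³) = 2 × 183.8 / (6.022 × 10²³ × 3.186 × 10^-23) = 19.16 g/cm³.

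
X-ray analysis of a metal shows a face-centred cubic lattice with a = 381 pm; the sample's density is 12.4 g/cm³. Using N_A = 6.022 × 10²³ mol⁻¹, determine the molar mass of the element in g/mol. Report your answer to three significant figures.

103 g/mol

An FCC cell has Z = 4 atoms; a = 3.810 × 10^-8 cm.
M = ρ·N_A·a³/Z = 12.4 × 6.022 × 10²³ × 5.531 × 10^-23 / 4 = 103 g/mol.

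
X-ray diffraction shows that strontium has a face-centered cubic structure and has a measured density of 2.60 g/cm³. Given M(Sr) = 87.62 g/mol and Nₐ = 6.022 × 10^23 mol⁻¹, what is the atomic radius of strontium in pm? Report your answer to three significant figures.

For an FCC cell (Z = 4), a³ = Z·M/(N_A·ρ) = 4 × 87.62 / (6.022 × 10²³ × 2.600) = 2.238 × 10^-22 cm³, so a = 6.072 × 10^-8 cm = 607.2 pm.
Atoms touch along the face diagonal, so √2·a = 4r, so r = 0.3536 × a = 215 pm.

215 pm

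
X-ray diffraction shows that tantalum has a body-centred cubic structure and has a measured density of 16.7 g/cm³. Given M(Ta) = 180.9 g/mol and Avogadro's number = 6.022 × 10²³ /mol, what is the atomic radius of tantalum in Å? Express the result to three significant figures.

For a BCC cell (Z = 2), a³ = Z·M/(N_A·ρ) = 2 × 180.9 / (6.022 × 10²³ × 16.70) = 3.598 × 10^-23 cm³, so a = 3.301 × 10^-8 cm = 3.301 Å.
Atoms touch along the body diagonal, so √3·a = 4r, so r = 0.4330 × a = 1.43 Å.

1.43 Å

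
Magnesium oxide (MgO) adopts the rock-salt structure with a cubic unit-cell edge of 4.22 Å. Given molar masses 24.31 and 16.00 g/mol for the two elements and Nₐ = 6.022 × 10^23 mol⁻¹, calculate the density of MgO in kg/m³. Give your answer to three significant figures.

The rock-salt structure contains Z = 4 formula units per cell; M(MgO) = 24.31 + 16.00 = 40.31 g/mol.
a³ = (4.220 × 10^-8 cm)³ = 7.515 × 10^-23 cm³.
ρ = 4 × 40.31 / (6.022 × 10²³ × 7.515 × 10^-23) = 3.563 g/cm³ = 3560 kg/m³.

3560 kg/m³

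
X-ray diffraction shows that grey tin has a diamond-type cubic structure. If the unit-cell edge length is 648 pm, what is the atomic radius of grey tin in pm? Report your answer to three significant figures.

140 pm

In a diamond cubic lattice, nearest neighbors lie along the body diagonal with √3·a = 8r.
r = √3·a/8 = 1.7321 × 648 / 8 = 140 pm.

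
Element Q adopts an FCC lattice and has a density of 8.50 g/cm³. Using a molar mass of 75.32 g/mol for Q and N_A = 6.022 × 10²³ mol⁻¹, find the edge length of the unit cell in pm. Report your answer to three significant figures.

With Z = 4 atoms per FCC cell, a³ = Z·M/(N_A·ρ) = 4 × 75.32 / (6.022 × 10²³ × 8.500 g/cm³) = 5.886 × 10^-23 cm³.
a = (5.886 × 10^-23)^(1/3) = 3.890 × 10^-8 cm = 389 pm.

389 pm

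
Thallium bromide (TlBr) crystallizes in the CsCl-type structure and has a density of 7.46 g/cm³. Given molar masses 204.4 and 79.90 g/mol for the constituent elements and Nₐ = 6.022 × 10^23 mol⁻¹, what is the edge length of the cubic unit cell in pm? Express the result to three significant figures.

M(TlBr) = 284.3 g/mol; Z = 1 formula unit per cell.
a³ = Z·M/(N_A·ρ) = 1 × 284.3 / (6.022 × 10²³ × 7.46) = 6.328 × 10^-23 cm³, so a = 3.985 × 10^-8 cm = 399 pm.

399 pm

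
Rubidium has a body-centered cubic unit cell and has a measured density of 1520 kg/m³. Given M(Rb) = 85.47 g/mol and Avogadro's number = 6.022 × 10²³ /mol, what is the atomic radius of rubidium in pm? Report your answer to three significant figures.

248 pm

For a BCC cell (Z = 2), a³ = Z·M/(N_A·ρ) = 2 × 85.47 / (6.022 × 10²³ × 1.520) = 1.867 × 10^-22 cm³, so a = 5.716 × 10^-8 cm = 571.6 pm.
Atoms touch along the body diagonal, so √3·a = 4r, so r = 0.4330 × a = 248 pm.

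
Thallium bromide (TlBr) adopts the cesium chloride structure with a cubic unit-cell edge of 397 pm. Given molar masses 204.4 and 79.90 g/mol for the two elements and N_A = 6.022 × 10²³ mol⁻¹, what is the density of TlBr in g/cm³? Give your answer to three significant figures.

7.55 g/cm³

The cesium chloride structure contains Z = 1 formula unit per cell; M(TlBr) = 204.4 + 79.90 = 284.3 g/mol.
a³ = (3.970 × 10^-8 cm)³ = 6.257 × 10^-23 cm³.
ρ = 1 × 284.3 / (6.022 × 10²³ × 6.257 × 10^-23) = 7.545 g/cm³.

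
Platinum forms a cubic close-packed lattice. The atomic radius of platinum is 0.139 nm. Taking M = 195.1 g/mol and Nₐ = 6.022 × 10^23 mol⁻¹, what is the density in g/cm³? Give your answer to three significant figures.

In an FCC lattice, atoms touch along the face diagonal, so √2·a = 4r, giving a = 0.3932 nm = 3.932 × 10^-8 cm.
With Z = 4, ρ = Z·M/(N_A·a³) = 4 × 195.1 / (6.022 × 10²³ × 6.077 × 10^-23) = 21.33 g/cm³.

21.3 g/cm³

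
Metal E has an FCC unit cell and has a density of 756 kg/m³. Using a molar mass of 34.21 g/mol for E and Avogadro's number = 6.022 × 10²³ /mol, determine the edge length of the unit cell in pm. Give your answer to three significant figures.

670 pm

With Z = 4 atoms per FCC cell, a³ = Z·M/(N_A·ρ) = 4 × 34.21 / (6.022 × 10²³ × 0.7560 g/cm³) = 3.006 × 10^-22 cm³.
a = (3.006 × 10^-22)^(1/3) = 6.699 × 10^-8 cm = 670 pm.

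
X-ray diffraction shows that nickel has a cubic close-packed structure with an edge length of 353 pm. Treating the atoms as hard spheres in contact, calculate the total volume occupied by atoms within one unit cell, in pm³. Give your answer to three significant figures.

3.26 × 10^7 pm³

In an FCC lattice atoms touch along the face diagonal, so √2·a = 4r, so r = 0.3536a = 124.8 pm.
V_atoms = Z × (4/3)πr³ = 4 × (4/3)π × (124.8)³ = 3.26 × 10^7 pm³.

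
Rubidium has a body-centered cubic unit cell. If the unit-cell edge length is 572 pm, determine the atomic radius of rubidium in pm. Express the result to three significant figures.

In a BCC lattice, atoms touch along the body diagonal, so √3·a = 4r.
r = √3·a/4 = 1.7321 × 572 / 4 = 248 pm.

248 pm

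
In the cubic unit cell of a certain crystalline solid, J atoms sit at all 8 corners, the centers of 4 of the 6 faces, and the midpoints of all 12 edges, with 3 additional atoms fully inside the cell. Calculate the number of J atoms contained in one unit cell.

Corner atoms are shared by 8 cells (1/8 each), face atoms by 2 (1/2 each), edge atoms by 4 (1/4 each), interior atoms are unshared.
Net atoms = 8 × 1/8 + 4 × 1/2 + 12 × 1/4 + 3 = 1 + 2 + 3 + 3 = 9.

9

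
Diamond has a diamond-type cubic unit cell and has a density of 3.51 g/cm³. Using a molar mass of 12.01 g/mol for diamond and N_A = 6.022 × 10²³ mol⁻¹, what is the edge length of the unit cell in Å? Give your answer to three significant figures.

3.57 Å

With Z = 8 atoms per diamond cubic cell, a³ = Z·M/(N_A·ρ) = 8 × 12.01 / (6.022 × 10²³ × 3.510 g/cm³) = 4.546 × 10^-23 cm³.
a = (4.546 × 10^-23)^(1/3) = 3.569 × 10^-8 cm = 3.57 Å.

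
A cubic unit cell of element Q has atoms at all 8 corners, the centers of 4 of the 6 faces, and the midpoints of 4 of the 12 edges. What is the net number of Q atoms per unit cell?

Corner atoms are shared by 8 cells (1/8 each), face atoms by 2 (1/2 each), edge atoms by 4 (1/4 each).
Net atoms = 8 × 1/8 + 4 × 1/2 + 4 × 1/4 = 1 + 2 + 1 = 4.

4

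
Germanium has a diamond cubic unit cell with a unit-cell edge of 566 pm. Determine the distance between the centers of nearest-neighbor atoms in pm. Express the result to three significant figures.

In a diamond cubic structure, nearest neighbors lie along the body diagonal with √3·a = 8r; the nearest-neighbor distance equals 2r = 0.4330·a.
d = 0.4330 × 566 = 245 pm.

245 pm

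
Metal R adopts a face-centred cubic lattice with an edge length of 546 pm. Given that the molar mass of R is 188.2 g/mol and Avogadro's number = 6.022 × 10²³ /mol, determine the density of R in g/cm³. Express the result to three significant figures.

7.68 g/cm³

An FCC unit cell contains Z = 4 atoms.
Cell volume: a³ = (546 pm)³ = (5.460 × 10^-8 cm)³ = 1.628 × 10^-22 cm³.
ρ = Z·M/(N_A·a³) = 4 × 188.2 / (6.022 × 10²³ × 1.628 × 10^-22) = 7.680 g/cm³.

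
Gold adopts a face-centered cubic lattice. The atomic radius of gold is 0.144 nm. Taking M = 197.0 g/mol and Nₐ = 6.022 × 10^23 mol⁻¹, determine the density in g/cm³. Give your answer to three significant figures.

19.4 g/cm³

In an FCC lattice, atoms touch along the face diagonal, so √2·a = 4r, giving a = 0.4073 nm = 4.073 × 10^-8 cm.
With Z = 4, ρ = Z·M/(N_A·a³) = 4 × 197.0 / (6.022 × 10²³ × 6.757 × 10^-23) = 19.37 g/cm³.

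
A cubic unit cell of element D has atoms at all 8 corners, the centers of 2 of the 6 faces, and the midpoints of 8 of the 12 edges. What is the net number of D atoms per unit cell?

Corner atoms are shared by 8 cells (1/8 each), face atoms by 2 (1/2 each), edge atoms by 4 (1/4 each).
Net atoms = 8 × 1/8 + 2 × 1/2 + 8 × 1/4 = 1 + 1 + 2 = 4.

4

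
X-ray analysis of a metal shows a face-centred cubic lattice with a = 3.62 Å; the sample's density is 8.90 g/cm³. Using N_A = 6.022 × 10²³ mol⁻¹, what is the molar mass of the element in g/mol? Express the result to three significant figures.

63.6 g/mol

An FCC cell has Z = 4 atoms; a = 3.620 × 10^-8 cm.
M = ρ·N_A·a³/Z = 8.90 × 6.022 × 10²³ × 4.744 × 10^-23 / 4 = 63.6 g/mol.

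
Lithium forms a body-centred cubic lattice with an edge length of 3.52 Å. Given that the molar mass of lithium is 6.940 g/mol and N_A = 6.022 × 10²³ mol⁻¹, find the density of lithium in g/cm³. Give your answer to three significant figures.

0.528 g/cm³

A BCC unit cell contains Z = 2 atoms.
Cell volume: a³ = (3.52 Å)³ = (3.520 × 10^-8 cm)³ = 4.361 × 10^-23 cm³.
ρ = Z·M/(N_A·a³) = 2 × 6.940 / (6.022 × 10²³ × 4.361 × 10^-23) = 0.5285 g/cm³.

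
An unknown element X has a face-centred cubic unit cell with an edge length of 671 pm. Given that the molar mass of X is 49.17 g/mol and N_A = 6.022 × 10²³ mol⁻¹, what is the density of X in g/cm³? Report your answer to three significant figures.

An FCC unit cell contains Z = 4 atoms.
Cell volume: a³ = (671 pm)³ = (6.710 × 10^-8 cm)³ = 3.021 × 10^-22 cm³.
ρ = Z·M/(N_A·a³) = 4 × 49.17 / (6.022 × 10²³ × 3.021 × 10^-22) = 1.081 g/cm³.

1.08 g/cm³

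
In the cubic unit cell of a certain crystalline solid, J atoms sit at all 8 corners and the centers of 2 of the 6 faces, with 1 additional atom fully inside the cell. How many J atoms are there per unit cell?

3

Corner atoms are shared by 8 cells (1/8 each), face atoms by 2 (1/2 each), interior atoms are unshared.
Net atoms = 8 × 1/8 + 2 × 1/2 + 1 = 1 + 1 + 1 = 3.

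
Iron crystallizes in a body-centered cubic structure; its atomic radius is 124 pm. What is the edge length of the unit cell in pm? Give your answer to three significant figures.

In a BCC lattice, atoms touch along the body diagonal, so √3·a = 4r.
a = 4r/√3 = 4 × 124 / 1.7321 = 286 pm.

286 pm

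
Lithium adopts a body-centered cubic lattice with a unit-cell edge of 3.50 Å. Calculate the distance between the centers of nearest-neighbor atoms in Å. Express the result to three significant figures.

3.03 Å

In a BCC structure, atoms touch along the body diagonal, so √3·a = 4r; the nearest-neighbor distance equals 2r = 0.8660·a.
d = 0.8660 × 3.50 = 3.03 Å.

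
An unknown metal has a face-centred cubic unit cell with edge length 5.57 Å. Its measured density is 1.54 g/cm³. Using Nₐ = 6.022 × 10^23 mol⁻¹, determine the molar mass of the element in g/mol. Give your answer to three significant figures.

40.1 g/mol

An FCC cell has Z = 4 atoms; a = 5.570 × 10^-8 cm.
M = ρ·N_A·a³/Z = 1.54 × 6.022 × 10²³ × 1.728 × 10^-22 / 4 = 40.1 g/mol.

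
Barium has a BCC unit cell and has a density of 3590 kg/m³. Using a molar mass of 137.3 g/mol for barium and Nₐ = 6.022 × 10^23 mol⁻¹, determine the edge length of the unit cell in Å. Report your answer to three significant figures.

With Z = 2 atoms per BCC cell, a³ = Z·M/(N_A·ρ) = 2 × 137.3 / (6.022 × 10²³ × 3.590 g/cm³) = 1.270 × 10^-22 cm³.
a = (1.270 × 10^-22)^(1/3) = 5.027 × 10^-8 cm = 5.03 Å.

5.03 Å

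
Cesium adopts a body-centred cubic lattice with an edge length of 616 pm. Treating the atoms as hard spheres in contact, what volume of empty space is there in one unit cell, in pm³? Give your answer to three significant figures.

In a BCC lattice atoms touch along the body diagonal, so √3·a = 4r, so r = 0.4330a = 266.7 pm.
V_cell = a³ = 2.337 × 10^8 pm³; V_atoms = 2 × (4/3)πr³ = 1.590 × 10^8 pm³.
Empty space = 2.337 × 10^8 − 1.590 × 10^8 = 7.48 × 10^7 pm³.

7.48 × 10^7 pm³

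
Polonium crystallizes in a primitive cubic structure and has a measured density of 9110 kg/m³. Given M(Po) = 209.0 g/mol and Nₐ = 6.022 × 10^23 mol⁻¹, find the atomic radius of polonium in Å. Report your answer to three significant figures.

1.68 Å

For a simple cubic cell (Z = 1), a³ = Z·M/(N_A·ρ) = 1 × 209.0 / (6.022 × 10²³ × 9.110) = 3.810 × 10^-23 cm³, so a = 3.365 × 10^-8 cm = 3.365 Å.
Atoms touch along the cell edge, so a = 2r, so r = 0.5000 × a = 1.68 Å.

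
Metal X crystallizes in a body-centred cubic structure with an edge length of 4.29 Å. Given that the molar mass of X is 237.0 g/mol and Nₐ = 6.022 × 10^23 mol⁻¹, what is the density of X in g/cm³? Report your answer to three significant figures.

9.97 g/cm³

A BCC unit cell contains Z = 2 atoms.
Cell volume: a³ = (4.29 Å)³ = (4.290 × 10^-8 cm)³ = 7.895 × 10^-23 cm³.
ρ = Z·M/(N_A·a³) = 2 × 237.0 / (6.022 × 10²³ × 7.895 × 10^-23) = 9.969 g/cm³.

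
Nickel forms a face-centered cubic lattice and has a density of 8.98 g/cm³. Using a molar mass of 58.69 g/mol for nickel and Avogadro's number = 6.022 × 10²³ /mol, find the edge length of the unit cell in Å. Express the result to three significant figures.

3.51 Å

With Z = 4 atoms per FCC cell, a³ = Z·M/(N_A·ρ) = 4 × 58.69 / (6.022 × 10²³ × 8.980 g/cm³) = 4.341 × 10^-23 cm³.
a = (4.341 × 10^-23)^(1/3) = 3.515 × 10^-8 cm = 3.51 Å.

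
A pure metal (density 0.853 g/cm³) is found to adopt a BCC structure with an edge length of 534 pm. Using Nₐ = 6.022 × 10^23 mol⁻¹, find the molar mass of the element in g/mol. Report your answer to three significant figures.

39.1 g/mol

A BCC cell has Z = 2 atoms; a = 5.340 × 10^-8 cm.
M = ρ·N_A·a³/Z = 0.853 × 6.022 × 10²³ × 1.523 × 10^-22 / 2 = 39.1 g/mol.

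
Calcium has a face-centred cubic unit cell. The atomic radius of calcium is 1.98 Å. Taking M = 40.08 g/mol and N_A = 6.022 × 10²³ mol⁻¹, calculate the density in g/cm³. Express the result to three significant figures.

1.52 g/cm³

In an FCC lattice, atoms touch along the face diagonal, so √2·a = 4r, giving a = 5.600 Å = 5.600 × 10^-8 cm.
With Z = 4, ρ = Z·M/(N_A·a³) = 4 × 40.08 / (6.022 × 10²³ × 1.756 × 10^-22) = 1.516 g/cm³.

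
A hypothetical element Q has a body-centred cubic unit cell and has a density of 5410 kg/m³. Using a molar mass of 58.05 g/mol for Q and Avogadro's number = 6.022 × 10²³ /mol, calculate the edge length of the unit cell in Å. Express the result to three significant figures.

3.29 Å

With Z = 2 atoms per BCC cell, a³ = Z·M/(N_A·ρ) = 2 × 58.05 / (6.022 × 10²³ × 5.410 g/cm³) = 3.564 × 10^-23 cm³.
a = (3.564 × 10^-23)^(1/3) = 3.291 × 10^-8 cm = 3.29 Å.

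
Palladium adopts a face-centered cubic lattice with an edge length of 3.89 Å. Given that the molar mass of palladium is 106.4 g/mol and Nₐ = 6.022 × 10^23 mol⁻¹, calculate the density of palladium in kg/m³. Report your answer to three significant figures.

12000 kg/m³

An FCC unit cell contains Z = 4 atoms.
Cell volume: a³ = (3.89 Å)³ = (3.890 × 10^-8 cm)³ = 5.886 × 10^-23 cm³.
ρ = Z·M/(N_A·a³) = 4 × 106.4 / (6.022 × 10²³ × 5.886 × 10^-23) = 12.01 g/cm³ = 12000 kg/m³.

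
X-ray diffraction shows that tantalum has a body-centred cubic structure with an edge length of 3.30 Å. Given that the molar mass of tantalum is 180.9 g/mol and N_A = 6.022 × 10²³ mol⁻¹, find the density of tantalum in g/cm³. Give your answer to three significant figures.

A BCC unit cell contains Z = 2 atoms.
Cell volume: a³ = (3.30 Å)³ = (3.300 × 10^-8 cm)³ = 3.594 × 10^-23 cm³.
ρ = Z·M/(N_A·a³) = 2 × 180.9 / (6.022 × 10²³ × 3.594 × 10^-23) = 16.72 g/cm³.

16.7 g/cm³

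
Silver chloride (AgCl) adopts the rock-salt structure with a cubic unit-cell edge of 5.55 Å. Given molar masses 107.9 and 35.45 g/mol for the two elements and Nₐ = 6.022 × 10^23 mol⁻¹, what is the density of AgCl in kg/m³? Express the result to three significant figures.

5570 kg/m³

The rock-salt structure contains Z = 4 formula units per cell; M(AgCl) = 107.9 + 35.45 = 143.35 g/mol.
a³ = (5.550 × 10^-8 cm)³ = 1.710 × 10^-22 cm³.
ρ = 4 × 143.35 / (6.022 × 10²³ × 1.710 × 10^-22) = 5.570 g/cm³ = 5570 kg/m³.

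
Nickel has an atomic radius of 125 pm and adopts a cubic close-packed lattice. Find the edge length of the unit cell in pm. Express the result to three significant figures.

354 pm

In an FCC lattice, atoms touch along the face diagonal, so √2·a = 4r.
a = 4r/√2 = 4 × 125 / 1.4142 = 354 pm.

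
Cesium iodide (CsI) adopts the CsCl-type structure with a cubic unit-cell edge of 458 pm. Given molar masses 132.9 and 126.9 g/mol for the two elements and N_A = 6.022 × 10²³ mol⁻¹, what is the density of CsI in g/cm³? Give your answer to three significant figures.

The CsCl-type structure contains Z = 1 formula unit per cell; M(CsI) = 132.9 + 126.9 = 259.8 g/mol.
a³ = (4.580 × 10^-8 cm)³ = 9.607 × 10^-23 cm³.
ρ = 1 × 259.8 / (6.022 × 10²³ × 9.607 × 10^-23) = 4.491 g/cm³.

4.49 g/cm³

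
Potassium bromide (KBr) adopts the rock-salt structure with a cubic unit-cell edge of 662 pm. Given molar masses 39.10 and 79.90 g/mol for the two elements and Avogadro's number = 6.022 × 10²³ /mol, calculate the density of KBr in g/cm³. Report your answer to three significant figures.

The rock-salt structure contains Z = 4 formula units per cell; M(KBr) = 39.10 + 79.90 = 119.0 g/mol.
a³ = (6.620 × 10^-8 cm)³ = 2.901 × 10^-22 cm³.
ρ = 4 × 119.0 / (6.022 × 10²³ × 2.901 × 10^-22) = 2.725 g/cm³.

2.72 g/cm³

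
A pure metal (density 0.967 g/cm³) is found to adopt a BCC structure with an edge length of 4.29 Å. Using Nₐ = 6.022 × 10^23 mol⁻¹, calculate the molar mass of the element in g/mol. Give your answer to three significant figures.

A BCC cell has Z = 2 atoms; a = 4.290 × 10^-8 cm.
M = ρ·N_A·a³/Z = 0.967 × 6.022 × 10²³ × 7.895 × 10^-23 / 2 = 23.0 g/mol.

23.0 g/mol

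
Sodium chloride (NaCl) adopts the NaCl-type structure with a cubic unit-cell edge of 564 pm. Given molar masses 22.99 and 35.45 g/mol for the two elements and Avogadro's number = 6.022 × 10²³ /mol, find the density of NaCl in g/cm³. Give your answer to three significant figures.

The NaCl-type structure contains Z = 4 formula units per cell; M(NaCl) = 22.99 + 35.45 = 58.44 g/mol.
a³ = (5.640 × 10^-8 cm)³ = 1.794 × 10^-22 cm³.
ρ = 4 × 58.44 / (6.022 × 10²³ × 1.794 × 10^-22) = 2.164 g/cm³.

2.16 g/cm³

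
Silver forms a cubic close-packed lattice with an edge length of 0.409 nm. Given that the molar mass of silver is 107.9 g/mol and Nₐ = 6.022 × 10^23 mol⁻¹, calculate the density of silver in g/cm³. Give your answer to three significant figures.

An FCC unit cell contains Z = 4 atoms.
Cell volume: a³ = (0.409 nm)³ = (4.090 × 10^-8 cm)³ = 6.842 × 10^-23 cm³.
ρ = Z·M/(N_A·a³) = 4 × 107.9 / (6.022 × 10²³ × 6.842 × 10^-23) = 10.48 g/cm³.

10.5 g/cm³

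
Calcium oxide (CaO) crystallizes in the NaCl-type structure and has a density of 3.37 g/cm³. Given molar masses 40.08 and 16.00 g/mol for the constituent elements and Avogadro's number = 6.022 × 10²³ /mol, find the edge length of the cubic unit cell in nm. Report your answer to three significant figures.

0.480 nm

M(CaO) = 56.08 g/mol; Z = 4 formula units per cell.
a³ = Z·M/(N_A·ρ) = 4 × 56.08 / (6.022 × 10²³ × 3.37) = 1.105 × 10^-22 cm³, so a = 4.799 × 10^-8 cm = 0.480 nm.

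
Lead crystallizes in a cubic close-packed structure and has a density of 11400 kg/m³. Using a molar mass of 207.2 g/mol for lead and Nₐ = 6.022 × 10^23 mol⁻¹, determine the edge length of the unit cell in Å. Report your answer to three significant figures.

4.94 Å

With Z = 4 atoms per FCC cell, a³ = Z·M/(N_A·ρ) = 4 × 207.2 / (6.022 × 10²³ × 11.40 g/cm³) = 1.207 × 10^-22 cm³.
a = (1.207 × 10^-22)^(1/3) = 4.942 × 10^-8 cm = 4.94 Å.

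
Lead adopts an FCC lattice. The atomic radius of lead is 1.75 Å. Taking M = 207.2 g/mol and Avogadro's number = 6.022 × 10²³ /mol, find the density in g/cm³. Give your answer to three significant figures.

11.3 g/cm³

In an FCC lattice, atoms touch along the face diagonal, so √2·a = 4r, giving a = 4.950 Å = 4.950 × 10^-8 cm.
With Z = 4, ρ = Z·M/(N_A·a³) = 4 × 207.2 / (6.022 × 10²³ × 1.213 × 10^-22) = 11.35 g/cm³.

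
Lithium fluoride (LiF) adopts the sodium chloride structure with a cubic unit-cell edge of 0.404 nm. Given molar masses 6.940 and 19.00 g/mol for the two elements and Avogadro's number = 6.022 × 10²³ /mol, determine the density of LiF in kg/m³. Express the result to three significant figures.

The sodium chloride structure contains Z = 4 formula units per cell; M(LiF) = 6.940 + 19.00 = 25.94 g/mol.
a³ = (4.040 × 10^-8 cm)³ = 6.594 × 10^-23 cm³.
ρ = 4 × 25.94 / (6.022 × 10²³ × 6.594 × 10^-23) = 2.613 g/cm³ = 2610 kg/m³.

2610 kg/m³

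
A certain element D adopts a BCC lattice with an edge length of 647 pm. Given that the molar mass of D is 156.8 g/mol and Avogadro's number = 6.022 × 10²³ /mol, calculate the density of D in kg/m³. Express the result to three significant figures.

1920 kg/m³

A BCC unit cell contains Z = 2 atoms.
Cell volume: a³ = (647 pm)³ = (6.470 × 10^-8 cm)³ = 2.708 × 10^-22 cm³.
ρ = Z·M/(N_A·a³) = 2 × 156.8 / (6.022 × 10²³ × 2.708 × 10^-22) = 1.923 g/cm³ = 1920 kg/m³.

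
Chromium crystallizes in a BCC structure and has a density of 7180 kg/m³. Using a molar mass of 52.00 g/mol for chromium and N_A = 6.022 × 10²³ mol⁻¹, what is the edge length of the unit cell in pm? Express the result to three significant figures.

289 pm

With Z = 2 atoms per BCC cell, a³ = Z·M/(N_A·ρ) = 2 × 52.00 / (6.022 × 10²³ × 7.180 g/cm³) = 2.405 × 10^-23 cm³.
a = (2.405 × 10^-23)^(1/3) = 2.887 × 10^-8 cm = 289 pm.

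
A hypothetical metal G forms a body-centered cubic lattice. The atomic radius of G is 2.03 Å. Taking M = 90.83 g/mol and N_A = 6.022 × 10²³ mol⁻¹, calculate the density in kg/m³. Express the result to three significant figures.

In a BCC lattice, atoms touch along the body diagonal, so √3·a = 4r, giving a = 4.688 Å = 4.688 × 10^-8 cm.
With Z = 2, ρ = Z·M/(N_A·a³) = 2 × 90.83 / (6.022 × 10²³ × 1.030 × 10^-22) = 2.928 g/cm³ = 2930 kg/m³.

2930 kg/m³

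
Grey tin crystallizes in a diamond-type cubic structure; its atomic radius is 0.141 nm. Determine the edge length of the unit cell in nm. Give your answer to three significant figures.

In a diamond cubic lattice, nearest neighbors lie along the body diagonal with √3·a = 8r.
a = 8r/√3 = 8 × 0.141 / 1.7321 = 0.651 nm.

0.651 nm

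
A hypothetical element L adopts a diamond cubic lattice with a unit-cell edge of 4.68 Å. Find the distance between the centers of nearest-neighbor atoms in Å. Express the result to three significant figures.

In a diamond cubic structure, nearest neighbors lie along the body diagonal with √3·a = 8r; the nearest-neighbor distance equals 2r = 0.4330·a.
d = 0.4330 × 4.68 = 2.03 Å.

2.03 Å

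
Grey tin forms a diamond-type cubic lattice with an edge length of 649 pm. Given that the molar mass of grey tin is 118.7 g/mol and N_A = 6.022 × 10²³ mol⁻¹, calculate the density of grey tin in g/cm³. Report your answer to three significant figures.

A diamond cubic unit cell contains Z = 8 atoms.
Cell volume: a³ = (649 pm)³ = (6.490 × 10^-8 cm)³ = 2.734 × 10^-22 cm³.
ρ = Z·M/(N_A·a³) = 8 × 118.7 / (6.022 × 10²³ × 2.734 × 10^-22) = 5.769 g/cm³.

5.77 g/cm³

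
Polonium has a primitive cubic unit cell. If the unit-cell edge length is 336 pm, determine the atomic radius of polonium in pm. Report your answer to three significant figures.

In a simple cubic lattice, atoms touch along the cell edge, so a = 2r.
r = a/2 = 336/2 = 168 pm.

168 pm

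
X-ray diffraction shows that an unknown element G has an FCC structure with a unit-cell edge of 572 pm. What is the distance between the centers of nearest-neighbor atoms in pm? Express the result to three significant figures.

404 pm

In an FCC structure, atoms touch along the face diagonal, so √2·a = 4r; the nearest-neighbor distance equals 2r = 0.7071·a.
d = 0.7071 × 572 = 404 pm.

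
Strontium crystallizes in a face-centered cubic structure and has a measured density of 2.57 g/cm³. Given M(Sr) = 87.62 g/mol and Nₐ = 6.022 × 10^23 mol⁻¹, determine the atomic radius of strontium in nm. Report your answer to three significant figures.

For an FCC cell (Z = 4), a³ = Z·M/(N_A·ρ) = 4 × 87.62 / (6.022 × 10²³ × 2.570) = 2.265 × 10^-22 cm³, so a = 6.095 × 10^-8 cm = 0.6095 nm.
Atoms touch along the face diagonal, so √2·a = 4r, so r = 0.3536 × a = 0.216 nm.

0.216 nm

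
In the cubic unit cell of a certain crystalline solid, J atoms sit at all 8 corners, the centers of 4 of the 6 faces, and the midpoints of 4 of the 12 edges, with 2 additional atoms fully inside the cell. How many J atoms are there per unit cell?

6

Corner atoms are shared by 8 cells (1/8 each), face atoms by 2 (1/2 each), edge atoms by 4 (1/4 each), interior atoms are unshared.
Net atoms = 8 × 1/8 + 4 × 1/2 + 4 × 1/4 + 2 = 1 + 2 + 1 + 2 = 6.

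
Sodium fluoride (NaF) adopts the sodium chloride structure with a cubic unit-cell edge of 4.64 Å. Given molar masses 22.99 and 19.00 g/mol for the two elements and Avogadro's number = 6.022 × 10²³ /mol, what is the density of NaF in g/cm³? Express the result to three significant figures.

2.79 g/cm³

The sodium chloride structure contains Z = 4 formula units per cell; M(NaF) = 22.99 + 19.00 = 41.99 g/mol.
a³ = (4.640 × 10^-8 cm)³ = 9.990 × 10^-23 cm³.
ρ = 4 × 41.99 / (6.022 × 10²³ × 9.990 × 10^-23) = 2.792 g/cm³.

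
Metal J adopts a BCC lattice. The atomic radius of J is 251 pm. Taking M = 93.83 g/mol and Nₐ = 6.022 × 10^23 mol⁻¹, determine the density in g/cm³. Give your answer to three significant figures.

In a BCC lattice, atoms touch along the body diagonal, so √3·a = 4r, giving a = 579.7 pm = 5.797 × 10^-8 cm.
With Z = 2, ρ = Z·M/(N_A·a³) = 2 × 93.83 / (6.022 × 10²³ × 1.948 × 10^-22) = 1.600 g/cm³.

1.60 g/cm³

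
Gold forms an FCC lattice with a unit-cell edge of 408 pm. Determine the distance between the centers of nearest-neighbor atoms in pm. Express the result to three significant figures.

In an FCC structure, atoms touch along the face diagonal, so √2·a = 4r; the nearest-neighbor distance equals 2r = 0.7071·a.
d = 0.7071 × 408 = 288 pm.

288 pm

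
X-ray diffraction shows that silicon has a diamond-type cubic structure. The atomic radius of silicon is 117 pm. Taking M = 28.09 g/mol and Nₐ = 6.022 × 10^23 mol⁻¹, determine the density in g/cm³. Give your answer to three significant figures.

2.36 g/cm³

In a diamond cubic lattice, nearest neighbors lie along the body diagonal with √3·a = 8r, giving a = 540.4 pm = 5.404 × 10^-8 cm.
With Z = 8, ρ = Z·M/(N_A·a³) = 8 × 28.09 / (6.022 × 10²³ × 1.578 × 10^-22) = 2.365 g/cm³.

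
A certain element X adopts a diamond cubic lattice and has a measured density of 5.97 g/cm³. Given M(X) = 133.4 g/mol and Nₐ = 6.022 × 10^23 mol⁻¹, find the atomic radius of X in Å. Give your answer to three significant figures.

1.44 Å

For a diamond cubic cell (Z = 8), a³ = Z·M/(N_A·ρ) = 8 × 133.4 / (6.022 × 10²³ × 5.970) = 2.968 × 10^-22 cm³, so a = 6.671 × 10^-8 cm = 6.671 Å.
Nearest neighbors lie along the body diagonal with √3·a = 8r, so r = 0.2165 × a = 1.44 Å.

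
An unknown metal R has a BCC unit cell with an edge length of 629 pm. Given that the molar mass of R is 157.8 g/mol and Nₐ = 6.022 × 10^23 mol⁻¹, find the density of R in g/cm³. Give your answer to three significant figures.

A BCC unit cell contains Z = 2 atoms.
Cell volume: a³ = (629 pm)³ = (6.290 × 10^-8 cm)³ = 2.489 × 10^-22 cm³.
ρ = Z·M/(N_A·a³) = 2 × 157.8 / (6.022 × 10²³ × 2.489 × 10^-22) = 2.106 g/cm³.

2.11 g/cm³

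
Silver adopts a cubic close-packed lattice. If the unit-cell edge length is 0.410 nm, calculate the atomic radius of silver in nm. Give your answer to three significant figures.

In an FCC lattice, atoms touch along the face diagonal, so √2·a = 4r.
r = √2·a/4 = 1.4142 × 0.410 / 4 = 0.145 nm.

0.145 nm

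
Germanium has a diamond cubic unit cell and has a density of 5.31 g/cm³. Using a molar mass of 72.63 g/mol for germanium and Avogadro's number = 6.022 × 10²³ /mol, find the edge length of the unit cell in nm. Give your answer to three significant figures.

0.566 nm

With Z = 8 atoms per diamond cubic cell, a³ = Z·M/(N_A·ρ) = 8 × 72.63 / (6.022 × 10²³ × 5.310 g/cm³) = 1.817 × 10^-22 cm³.
a = (1.817 × 10^-22)^(1/3) = 5.664 × 10^-8 cm = 0.566 nm.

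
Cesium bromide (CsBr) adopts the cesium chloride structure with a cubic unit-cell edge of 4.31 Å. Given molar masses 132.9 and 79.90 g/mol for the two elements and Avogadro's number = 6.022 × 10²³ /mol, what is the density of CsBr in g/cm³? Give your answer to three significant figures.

4.41 g/cm³

The cesium chloride structure contains Z = 1 formula unit per cell; M(CsBr) = 132.9 + 79.90 = 212.8 g/mol.
a³ = (4.310 × 10^-8 cm)³ = 8.006 × 10^-23 cm³.
ρ = 1 × 212.8 / (6.022 × 10²³ × 8.006 × 10^-23) = 4.414 g/cm³.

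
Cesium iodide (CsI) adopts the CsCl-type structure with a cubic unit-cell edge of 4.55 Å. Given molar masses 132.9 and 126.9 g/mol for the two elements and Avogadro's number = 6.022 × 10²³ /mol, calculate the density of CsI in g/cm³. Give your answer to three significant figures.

4.58 g/cm³

The CsCl-type structure contains Z = 1 formula unit per cell; M(CsI) = 132.9 + 126.9 = 259.8 g/mol.
a³ = (4.550 × 10^-8 cm)³ = 9.420 × 10^-23 cm³.
ρ = 1 × 259.8 / (6.022 × 10²³ × 9.420 × 10^-23) = 4.580 g/cm³.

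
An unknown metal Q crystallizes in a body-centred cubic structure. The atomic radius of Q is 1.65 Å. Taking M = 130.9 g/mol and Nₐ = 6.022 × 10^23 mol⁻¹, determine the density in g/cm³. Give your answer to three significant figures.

In a BCC lattice, atoms touch along the body diagonal, so √3·a = 4r, giving a = 3.811 Å = 3.811 × 10^-8 cm.
With Z = 2, ρ = Z·M/(N_A·a³) = 2 × 130.9 / (6.022 × 10²³ × 5.533 × 10^-23) = 7.857 g/cm³.

7.86 g/cm³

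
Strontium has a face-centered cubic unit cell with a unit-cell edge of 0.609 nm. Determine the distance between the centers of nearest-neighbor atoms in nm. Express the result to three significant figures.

In an FCC structure, atoms touch along the face diagonal, so √2·a = 4r; the nearest-neighbor distance equals 2r = 0.7071·a.
d = 0.7071 × 0.609 = 0.431 nm.

0.431 nm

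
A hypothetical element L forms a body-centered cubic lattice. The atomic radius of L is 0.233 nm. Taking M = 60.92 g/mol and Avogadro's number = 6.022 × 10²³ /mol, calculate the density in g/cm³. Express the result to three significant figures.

1.30 g/cm³

In a BCC lattice, atoms touch along the body diagonal, so √3·a = 4r, giving a = 0.5381 nm = 5.381 × 10^-8 cm.
With Z = 2, ρ = Z·M/(N_A·a³) = 2 × 60.92 / (6.022 × 10²³ × 1.558 × 10^-22) = 1.299 g/cm³.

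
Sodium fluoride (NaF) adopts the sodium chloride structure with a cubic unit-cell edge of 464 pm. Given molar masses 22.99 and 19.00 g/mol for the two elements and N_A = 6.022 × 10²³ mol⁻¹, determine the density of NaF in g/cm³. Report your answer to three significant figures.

The sodium chloride structure contains Z = 4 formula units per cell; M(NaF) = 22.99 + 19.00 = 41.99 g/mol.
a³ = (4.640 × 10^-8 cm)³ = 9.990 × 10^-23 cm³.
ρ = 4 × 41.99 / (6.022 × 10²³ × 9.990 × 10^-23) = 2.792 g/cm³.

2.79 g/cm³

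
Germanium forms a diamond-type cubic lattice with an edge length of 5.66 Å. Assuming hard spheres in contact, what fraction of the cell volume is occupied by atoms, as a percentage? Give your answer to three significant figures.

34.0%

In a diamond cubic lattice nearest neighbors lie along the body diagonal with √3·a = 8r, so r = 0.2165a = 1.225 Å.
Packing fraction = Z·(4/3)πr³ / a³ = 8 × (4/3)π × (1.225)³ / (5.66)³ = 0.3401 = 34.0%.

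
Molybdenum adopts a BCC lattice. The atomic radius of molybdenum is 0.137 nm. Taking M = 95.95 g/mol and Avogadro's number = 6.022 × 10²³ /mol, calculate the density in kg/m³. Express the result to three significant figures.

10100 kg/m³

In a BCC lattice, atoms touch along the body diagonal, so √3·a = 4r, giving a = 0.3164 nm = 3.164 × 10^-8 cm.
With Z = 2, ρ = Z·M/(N_A·a³) = 2 × 95.95 / (6.022 × 10²³ × 3.167 × 10^-23) = 10.06 g/cm³ = 10100 kg/m³.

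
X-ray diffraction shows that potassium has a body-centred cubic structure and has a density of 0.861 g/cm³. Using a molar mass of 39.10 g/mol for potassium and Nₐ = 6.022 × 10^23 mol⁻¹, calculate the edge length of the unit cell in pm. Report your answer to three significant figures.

With Z = 2 atoms per BCC cell, a³ = Z·M/(N_A·ρ) = 2 × 39.10 / (6.022 × 10²³ × 0.8610 g/cm³) = 1.508 × 10^-22 cm³.
a = (1.508 × 10^-22)^(1/3) = 5.323 × 10^-8 cm = 532 pm.

532 pm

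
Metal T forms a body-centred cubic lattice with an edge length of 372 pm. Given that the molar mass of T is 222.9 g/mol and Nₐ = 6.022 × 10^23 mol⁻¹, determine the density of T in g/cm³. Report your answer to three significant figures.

A BCC unit cell contains Z = 2 atoms.
Cell volume: a³ = (372 pm)³ = (3.720 × 10^-8 cm)³ = 5.148 × 10^-23 cm³.
ρ = Z·M/(N_A·a³) = 2 × 222.9 / (6.022 × 10²³ × 5.148 × 10^-23) = 14.38 g/cm³.

14.4 g/cm³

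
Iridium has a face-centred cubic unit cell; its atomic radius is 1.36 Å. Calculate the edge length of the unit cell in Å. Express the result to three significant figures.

In an FCC lattice, atoms touch along the face diagonal, so √2·a = 4r.
a = 4r/√2 = 4 × 1.36 / 1.4142 = 3.85 Å.

3.85 Å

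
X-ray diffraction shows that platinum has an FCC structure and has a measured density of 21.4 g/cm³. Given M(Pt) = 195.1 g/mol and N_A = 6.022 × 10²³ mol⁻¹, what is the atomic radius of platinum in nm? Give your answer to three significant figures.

For an FCC cell (Z = 4), a³ = Z·M/(N_A·ρ) = 4 × 195.1 / (6.022 × 10²³ × 21.40) = 6.056 × 10^-23 cm³, so a = 3.927 × 10^-8 cm = 0.3927 nm.
Atoms touch along the face diagonal, so √2·a = 4r, so r = 0.3536 × a = 0.139 nm.

0.139 nm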